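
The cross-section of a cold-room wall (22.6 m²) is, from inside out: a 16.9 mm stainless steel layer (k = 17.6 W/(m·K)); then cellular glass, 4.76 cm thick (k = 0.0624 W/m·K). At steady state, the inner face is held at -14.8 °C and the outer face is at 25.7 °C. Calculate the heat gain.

Series thermal resistances, inner to outer:
  R_stainless steel = L/(kA) = 0.0169/(17.6·22.6) = 4.249×10^-5 K/W
  R_cellular glass = L/(kA) = 0.0476/(0.0624·22.6) = 0.03375 K/W
ΣR = 4.249×10^-5 + 0.03375 = 0.03379 K/W
Q = ΔT/ΣR = (-14.8 °C − 25.7 °C)/0.03379 = -1200 W
(Negative Q ⇒ heat flows inward; heat gain = 1200 W.)

Q = 1200 W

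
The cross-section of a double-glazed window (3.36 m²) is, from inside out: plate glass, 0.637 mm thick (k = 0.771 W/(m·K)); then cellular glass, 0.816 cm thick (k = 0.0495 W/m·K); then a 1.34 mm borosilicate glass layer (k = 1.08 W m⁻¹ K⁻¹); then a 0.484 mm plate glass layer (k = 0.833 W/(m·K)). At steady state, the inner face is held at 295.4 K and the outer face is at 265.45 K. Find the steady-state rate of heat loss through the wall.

Treat each layer as a resistance in series:
  R_plate glass = L/(kA) = 6.37×10^-4/(0.771·3.36) = 2.459×10^-4 K/W
  R_cellular glass = L/(kA) = 0.00816/(0.0495·3.36) = 0.04906 K/W
  R_borosilicate glass = L/(kA) = 0.00134/(1.08·3.36) = 3.693×10^-4 K/W
  R_plate glass = L/(kA) = 4.84×10^-4/(0.833·3.36) = 1.729×10^-4 K/W
ΣR = 2.459×10^-4 + 0.04906 + 3.693×10^-4 + 1.729×10^-4 = 0.04985 K/W
Q = ΔT/ΣR = (295.4 K − 265.45 K)/0.04985 = 601 W

Q = 601 W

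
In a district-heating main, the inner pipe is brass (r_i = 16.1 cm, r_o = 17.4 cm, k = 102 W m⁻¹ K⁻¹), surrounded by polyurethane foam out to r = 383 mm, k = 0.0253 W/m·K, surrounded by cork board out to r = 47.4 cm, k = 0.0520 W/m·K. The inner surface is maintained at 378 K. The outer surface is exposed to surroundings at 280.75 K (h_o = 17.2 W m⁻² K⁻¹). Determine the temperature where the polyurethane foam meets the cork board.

T = 292.3 K

Treat each layer as a resistance in series:
  R'_brass = ln(0.174/0.161)/(2πk) = 0.07765/(2π·102) = 1.212×10^-4 m·K/W
  R'_polyurethane foam = ln(0.383/0.174)/(2πk) = 0.7890/(2π·0.0253) = 4.963 m·K/W
  R'_cork board = ln(0.474/0.383)/(2πk) = 0.2132/(2π·0.0520) = 0.6525 m·K/W
  R'_conv,out = 1/(2πr h) = 1/(2π·0.474·17.2) = 0.01952 m·K/W
ΣR = 1.212×10^-4 + 4.963 + 0.6525 + 0.01952 = 5.635 m·K/W
Q' = ΔT/ΣR = (378 K − 280.75 K)/5.635 = 17.26 W/m
From the inner boundary to the polyurethane foam/cork board interface, ΣR_partial = 4.963 m·K/W.
T_interface = T_in − Q'·ΣR_partial = 378 K − (17.26)(4.963) = 292.3 K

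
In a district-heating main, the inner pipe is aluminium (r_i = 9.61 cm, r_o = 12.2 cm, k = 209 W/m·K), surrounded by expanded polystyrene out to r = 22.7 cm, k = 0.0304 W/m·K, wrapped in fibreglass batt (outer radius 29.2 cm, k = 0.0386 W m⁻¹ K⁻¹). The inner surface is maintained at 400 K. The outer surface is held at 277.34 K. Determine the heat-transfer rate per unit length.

Treat each layer as a resistance in series:
  R'_aluminium = ln(0.122/0.0961)/(2πk) = 0.2386/(2π·209) = 1.817×10^-4 m·K/W
  R'_expanded polystyrene = ln(0.227/0.122)/(2πk) = 0.6209/(2π·0.0304) = 3.251 m·K/W
  R'_fibreglass batt = ln(0.292/0.227)/(2πk) = 0.2518/(2π·0.0386) = 1.038 m·K/W
ΣR = 1.817×10^-4 + 3.251 + 1.038 = 4.289 m·K/W
Q' = ΔT/ΣR = (400 K − 277.34 K)/4.289 = 28.6 W/m

Q' = 28.6 W/m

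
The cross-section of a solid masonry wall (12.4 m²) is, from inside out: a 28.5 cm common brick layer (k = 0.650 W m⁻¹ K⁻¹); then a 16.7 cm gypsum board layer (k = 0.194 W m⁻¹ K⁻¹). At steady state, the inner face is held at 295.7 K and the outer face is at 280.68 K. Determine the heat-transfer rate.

Q = 143 W

Series thermal resistances, inner to outer:
  R_common brick = L/(kA) = 0.285/(0.650·12.4) = 0.03536 K/W
  R_gypsum board = L/(kA) = 0.167/(0.194·12.4) = 0.06942 K/W
ΣR = 0.03536 + 0.06942 = 0.1048 K/W
Q = ΔT/ΣR = (295.7 K − 280.68 K)/0.1048 = 143 W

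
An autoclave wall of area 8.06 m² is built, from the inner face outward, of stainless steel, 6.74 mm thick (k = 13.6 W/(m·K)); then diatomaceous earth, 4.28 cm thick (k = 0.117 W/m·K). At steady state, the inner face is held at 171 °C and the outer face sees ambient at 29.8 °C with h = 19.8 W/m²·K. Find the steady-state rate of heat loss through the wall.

Q = 2.73 kW

Resistance network (inner→outer):
  R_stainless steel = L/(kA) = 0.00674/(13.6·8.06) = 6.149×10^-5 K/W
  R_diatomaceous earth = L/(kA) = 0.0428/(0.117·8.06) = 0.04539 K/W
  R_conv,out = 1/(hA) = 1/(19.8·8.06) = 0.006266 K/W
ΣR = 6.149×10^-5 + 0.04539 + 0.006266 = 0.05172 K/W
Q = ΔT/ΣR = (171 °C − 29.8 °C)/0.05172 = 2730 W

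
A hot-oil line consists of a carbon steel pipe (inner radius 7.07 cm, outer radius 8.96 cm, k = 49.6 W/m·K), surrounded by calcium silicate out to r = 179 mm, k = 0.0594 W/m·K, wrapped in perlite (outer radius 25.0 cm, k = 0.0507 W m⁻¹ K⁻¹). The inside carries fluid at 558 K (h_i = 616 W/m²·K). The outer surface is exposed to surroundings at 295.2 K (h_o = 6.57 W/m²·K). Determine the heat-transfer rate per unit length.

Resistance network (inner→outer):
  R'_conv,in = 1/(2πr h) = 1/(2π·0.0707·616) = 0.003654 m·K/W
  R'_carbon steel = ln(0.0896/0.0707)/(2πk) = 0.2369/(2π·49.6) = 7.602×10^-4 m·K/W
  R'_calcium silicate = ln(0.179/0.0896)/(2πk) = 0.6920/(2π·0.0594) = 1.854 m·K/W
  R'_perlite = ln(0.250/0.179)/(2πk) = 0.3341/(2π·0.0507) = 1.049 m·K/W
  R'_conv,out = 1/(2πr h) = 1/(2π·0.250·6.57) = 0.09690 m·K/W
ΣR = 0.003654 + 7.602×10^-4 + 1.854 + 1.049 + 0.09690 = 3.004 m·K/W
Q' = ΔT/ΣR = (558 K − 295.2 K)/3.004 = 87.5 W/m

Q' = 87.5 W/m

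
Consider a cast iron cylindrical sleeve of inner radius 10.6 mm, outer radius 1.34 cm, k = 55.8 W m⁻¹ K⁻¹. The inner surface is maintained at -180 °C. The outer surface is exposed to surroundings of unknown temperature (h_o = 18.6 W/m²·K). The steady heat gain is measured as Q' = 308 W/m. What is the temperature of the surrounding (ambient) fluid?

T_out = 16.9 °C

Series resistances:
  R'_cast iron = ln(0.0134/0.0106)/(2πk) = 0.2344/(2π·55.8) = 6.686×10^-4 m·K/W
  R'_conv,out = 1/(2πr h) = 1/(2π·0.0134·18.6) = 0.6386 m·K/W
ΣR = 0.6392 m·K/W
ΔT = Q'·ΣR = 308 × 0.6392 = 196.9 K
Heat flows inward, so T_out = T_in + ΔT = -180 + 196.9 = 16.9 °C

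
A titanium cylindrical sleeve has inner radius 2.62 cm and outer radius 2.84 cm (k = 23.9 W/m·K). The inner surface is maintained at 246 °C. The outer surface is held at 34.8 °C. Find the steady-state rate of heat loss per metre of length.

Q' = 2πk·ΔT/ln(r₂/r₁) = 2π × 23.9 × 211.2 / ln(0.0284/0.0262) = 3.93×10^5 W/m

Q' = 393 kW/m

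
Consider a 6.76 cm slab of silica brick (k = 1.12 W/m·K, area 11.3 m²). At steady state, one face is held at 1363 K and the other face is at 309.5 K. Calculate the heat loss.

Q = kA·ΔT/L = 1.12 × 11.3 × |1363 K − 309.5 K| / 0.0676 = 1.97×10^5 W

Q = 1.97×10^5 W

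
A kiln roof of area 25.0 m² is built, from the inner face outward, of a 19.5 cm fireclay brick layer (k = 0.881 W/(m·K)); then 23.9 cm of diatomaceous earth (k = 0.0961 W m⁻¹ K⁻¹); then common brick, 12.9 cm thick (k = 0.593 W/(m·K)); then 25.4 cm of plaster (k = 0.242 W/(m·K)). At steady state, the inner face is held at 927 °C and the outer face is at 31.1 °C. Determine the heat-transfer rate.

Q = 5630 W

Series thermal resistances, inner to outer:
  R_fireclay brick = L/(kA) = 0.195/(0.881·25.0) = 0.008854 K/W
  R_diatomaceous earth = L/(kA) = 0.239/(0.0961·25.0) = 0.09948 K/W
  R_common brick = L/(kA) = 0.129/(0.593·25.0) = 0.008702 K/W
  R_plaster = L/(kA) = 0.254/(0.242·25.0) = 0.04198 K/W
ΣR = 0.008854 + 0.09948 + 0.008702 + 0.04198 = 0.1590 K/W
Q = ΔT/ΣR = (927 °C − 31.1 °C)/0.1590 = 5630 W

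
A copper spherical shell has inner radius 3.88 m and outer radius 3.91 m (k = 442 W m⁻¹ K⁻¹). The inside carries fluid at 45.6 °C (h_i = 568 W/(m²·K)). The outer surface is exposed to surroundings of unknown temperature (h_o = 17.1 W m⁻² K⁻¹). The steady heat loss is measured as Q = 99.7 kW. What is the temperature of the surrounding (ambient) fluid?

T_out = 14.3 °C

Series resistances:
  R_conv,in = 1/(4πr²h) = 1/(4π·3.88²·568) = 9.306×10^-6 K/W
  R_copper = (1/3.88 − 1/3.91)/(4πk) = 0.001977/(4π·442) = 3.560×10^-7 K/W
  R_conv,out = 1/(4πr²h) = 1/(4π·3.91²·17.1) = 3.044×10^-4 K/W
ΣR = 3.141×10^-4 K/W
ΔT = Q·ΣR = 99700 × 3.141×10^-4 = 31.32 K
Heat flows outward, so T_out = T_in − ΔT = 45.6 − 31.32 = 14.3 °C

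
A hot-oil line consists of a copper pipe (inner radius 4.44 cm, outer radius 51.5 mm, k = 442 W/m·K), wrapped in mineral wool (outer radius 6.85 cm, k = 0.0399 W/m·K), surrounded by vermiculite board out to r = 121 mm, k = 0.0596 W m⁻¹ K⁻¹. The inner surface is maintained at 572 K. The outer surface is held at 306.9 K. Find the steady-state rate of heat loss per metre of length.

Resistance network (inner→outer):
  R'_copper = ln(0.0515/0.0444)/(2πk) = 0.1483/(2π·442) = 5.341×10^-5 m·K/W
  R'_mineral wool = ln(0.0685/0.0515)/(2πk) = 0.2853/(2π·0.0399) = 1.138 m·K/W
  R'_vermiculite board = ln(0.121/0.0685)/(2πk) = 0.5690/(2π·0.0596) = 1.519 m·K/W
ΣR = 5.341×10^-5 + 1.138 + 1.519 = 2.657 m·K/W
Q' = ΔT/ΣR = (572 K − 306.9 K)/2.657 = 99.8 W/m

Q' = 99.8 W/m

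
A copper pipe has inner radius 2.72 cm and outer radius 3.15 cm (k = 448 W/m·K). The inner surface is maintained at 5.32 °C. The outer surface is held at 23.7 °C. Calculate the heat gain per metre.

Q' = 2πk·ΔT/ln(r₂/r₁) = 2π × 448 × 18.38 / ln(0.0315/0.0272) = 3.53×10^5 W/m

Q' = 3.53×10^5 W/m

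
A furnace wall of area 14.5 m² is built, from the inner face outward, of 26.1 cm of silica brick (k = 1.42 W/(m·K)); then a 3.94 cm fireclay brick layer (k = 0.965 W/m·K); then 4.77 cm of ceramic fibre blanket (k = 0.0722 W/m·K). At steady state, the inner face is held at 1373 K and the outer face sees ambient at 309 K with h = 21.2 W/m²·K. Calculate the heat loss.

Treat each layer as a resistance in series:
  R_silica brick = L/(kA) = 0.261/(1.42·14.5) = 0.01268 K/W
  R_fireclay brick = L/(kA) = 0.0394/(0.965·14.5) = 0.002816 K/W
  R_ceramic fibre blanket = L/(kA) = 0.0477/(0.0722·14.5) = 0.04556 K/W
  R_conv,out = 1/(hA) = 1/(21.2·14.5) = 0.003253 K/W
ΣR = 0.01268 + 0.002816 + 0.04556 + 0.003253 = 0.06431 K/W
Q = ΔT/ΣR = (1373 K − 309 K)/0.06431 = 16500 W

Q = 16500 W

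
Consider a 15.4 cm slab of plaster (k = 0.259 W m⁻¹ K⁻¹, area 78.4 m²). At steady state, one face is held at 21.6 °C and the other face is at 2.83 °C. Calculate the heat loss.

Q = 2470 W

Q = kA·ΔT/L = 0.259 × 78.4 × |21.6 °C − 2.83 °C| / 0.154 = 2470 W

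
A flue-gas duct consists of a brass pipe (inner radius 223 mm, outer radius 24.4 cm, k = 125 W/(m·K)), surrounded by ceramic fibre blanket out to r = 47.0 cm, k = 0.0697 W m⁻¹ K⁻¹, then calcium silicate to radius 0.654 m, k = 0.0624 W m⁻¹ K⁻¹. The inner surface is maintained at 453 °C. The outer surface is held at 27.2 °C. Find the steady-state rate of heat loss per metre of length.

Series thermal resistances, inner to outer:
  R'_brass = ln(0.244/0.223)/(2πk) = 0.09000/(2π·125) = 1.146×10^-4 m·K/W
  R'_ceramic fibre blanket = ln(0.470/0.244)/(2πk) = 0.6556/(2π·0.0697) = 1.497 m·K/W
  R'_calcium silicate = ln(0.654/0.470)/(2πk) = 0.3304/(2π·0.0624) = 0.8426 m·K/W
ΣR = 1.146×10^-4 + 1.497 + 0.8426 = 2.340 m·K/W
Q' = ΔT/ΣR = (453 °C − 27.2 °C)/2.340 = 182 W/m

Q' = 182 W/m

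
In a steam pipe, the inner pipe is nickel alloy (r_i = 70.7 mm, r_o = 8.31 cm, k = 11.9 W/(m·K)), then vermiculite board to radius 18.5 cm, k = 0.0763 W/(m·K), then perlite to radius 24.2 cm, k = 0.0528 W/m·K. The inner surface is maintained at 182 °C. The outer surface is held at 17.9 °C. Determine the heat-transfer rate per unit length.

Series thermal resistances, inner to outer:
  R'_nickel alloy = ln(0.0831/0.0707)/(2πk) = 0.1616/(2π·11.9) = 0.002161 m·K/W
  R'_vermiculite board = ln(0.185/0.0831)/(2πk) = 0.8003/(2π·0.0763) = 1.669 m·K/W
  R'_perlite = ln(0.242/0.185)/(2πk) = 0.2686/(2π·0.0528) = 0.8096 m·K/W
ΣR = 0.002161 + 1.669 + 0.8096 = 2.481 m·K/W
Q' = ΔT/ΣR = (182 °C − 17.9 °C)/2.481 = 66.1 W/m

Q' = 66.1 W/m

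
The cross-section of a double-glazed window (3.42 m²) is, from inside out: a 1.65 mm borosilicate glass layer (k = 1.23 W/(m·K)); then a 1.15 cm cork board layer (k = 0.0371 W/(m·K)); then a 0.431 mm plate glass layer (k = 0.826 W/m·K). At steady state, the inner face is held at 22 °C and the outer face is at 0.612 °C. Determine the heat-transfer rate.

Resistance network (inner→outer):
  R_borosilicate glass = L/(kA) = 0.00165/(1.23·3.42) = 3.922×10^-4 K/W
  R_cork board = L/(kA) = 0.0115/(0.0371·3.42) = 0.09064 K/W
  R_plate glass = L/(kA) = 4.31×10^-4/(0.826·3.42) = 1.526×10^-4 K/W
ΣR = 3.922×10^-4 + 0.09064 + 1.526×10^-4 = 0.09118 K/W
Q = ΔT/ΣR = (22 °C − 0.612 °C)/0.09118 = 235 W

Q = 235 W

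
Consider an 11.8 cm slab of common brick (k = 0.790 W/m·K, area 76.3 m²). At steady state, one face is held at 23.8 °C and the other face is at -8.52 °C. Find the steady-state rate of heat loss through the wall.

Q = 16.5 kW

Q = kA·ΔT/L = 0.790 × 76.3 × |23.8 °C − -8.52 °C| / 0.118 = 16500 W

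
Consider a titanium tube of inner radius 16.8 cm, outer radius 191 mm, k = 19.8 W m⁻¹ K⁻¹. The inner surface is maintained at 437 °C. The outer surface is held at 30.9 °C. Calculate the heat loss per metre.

Q' = 2πk·ΔT/ln(r₂/r₁) = 2π × 19.8 × 406.1 / ln(0.191/0.168) = 3.94×10^5 W/m

Q' = 394 kW/m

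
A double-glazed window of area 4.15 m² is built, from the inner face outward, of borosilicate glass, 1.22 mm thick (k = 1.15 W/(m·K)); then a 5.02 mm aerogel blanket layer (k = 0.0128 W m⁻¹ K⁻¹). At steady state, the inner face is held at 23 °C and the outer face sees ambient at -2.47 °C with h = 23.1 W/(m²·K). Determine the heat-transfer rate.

Q = 242 W

Series thermal resistances, inner to outer:
  R_borosilicate glass = L/(kA) = 0.00122/(1.15·4.15) = 2.556×10^-4 K/W
  R_aerogel blanket = L/(kA) = 0.00502/(0.0128·4.15) = 0.09450 K/W
  R_conv,out = 1/(hA) = 1/(23.1·4.15) = 0.01043 K/W
ΣR = 2.556×10^-4 + 0.09450 + 0.01043 = 0.1052 K/W
Q = ΔT/ΣR = (23 °C − -2.47 °C)/0.1052 = 242 W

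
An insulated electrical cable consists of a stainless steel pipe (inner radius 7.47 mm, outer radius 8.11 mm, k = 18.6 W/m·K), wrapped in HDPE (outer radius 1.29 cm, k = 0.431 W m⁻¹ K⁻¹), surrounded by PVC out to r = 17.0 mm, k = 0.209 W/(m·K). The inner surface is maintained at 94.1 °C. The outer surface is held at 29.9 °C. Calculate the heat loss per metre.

Series thermal resistances, inner to outer:
  R'_stainless steel = ln(0.00811/0.00747)/(2πk) = 0.08220/(2π·18.6) = 7.034×10^-4 m·K/W
  R'_HDPE = ln(0.0129/0.00811)/(2πk) = 0.4641/(2π·0.431) = 0.1714 m·K/W
  R'_PVC = ln(0.0170/0.0129)/(2πk) = 0.2760/(2π·0.209) = 0.2102 m·K/W
ΣR = 7.034×10^-4 + 0.1714 + 0.2102 = 0.3823 m·K/W
Q' = ΔT/ΣR = (94.1 °C − 29.9 °C)/0.3823 = 168 W/m

Q' = 168 W/m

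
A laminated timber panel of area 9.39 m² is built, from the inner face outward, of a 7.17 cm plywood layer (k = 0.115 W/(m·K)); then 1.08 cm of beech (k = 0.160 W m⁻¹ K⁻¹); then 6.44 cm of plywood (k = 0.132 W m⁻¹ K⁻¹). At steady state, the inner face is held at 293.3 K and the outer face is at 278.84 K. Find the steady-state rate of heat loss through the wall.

Series thermal resistances, inner to outer:
  R_plywood = L/(kA) = 0.0717/(0.115·9.39) = 0.06640 K/W
  R_beech = L/(kA) = 0.0108/(0.160·9.39) = 0.007188 K/W
  R_plywood = L/(kA) = 0.0644/(0.132·9.39) = 0.05196 K/W
ΣR = 0.06640 + 0.007188 + 0.05196 = 0.1255 K/W
Q = ΔT/ΣR = (293.3 K − 278.84 K)/0.1255 = 115 W

Q = 115 W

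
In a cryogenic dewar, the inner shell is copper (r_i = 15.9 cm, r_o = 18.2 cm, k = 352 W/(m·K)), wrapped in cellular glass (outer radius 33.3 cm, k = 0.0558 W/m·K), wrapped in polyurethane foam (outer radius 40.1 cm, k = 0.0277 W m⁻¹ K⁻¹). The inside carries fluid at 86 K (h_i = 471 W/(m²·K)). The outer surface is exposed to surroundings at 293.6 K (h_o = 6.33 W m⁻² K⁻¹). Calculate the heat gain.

Q = 40.7 W

Treat each layer as a resistance in series:
  R_conv,in = 1/(4πr²h) = 1/(4π·0.159²·471) = 0.006683 K/W
  R_copper = (1/0.159 − 1/0.182)/(4πk) = 0.7948/(4π·352) = 1.797×10^-4 K/W
  R_cellular glass = (1/0.182 − 1/0.333)/(4πk) = 2.492/(4π·0.0558) = 3.553 K/W
  R_polyurethane foam = (1/0.333 − 1/0.401)/(4πk) = 0.5092/(4π·0.0277) = 1.463 K/W
  R_conv,out = 1/(4πr²h) = 1/(4π·0.401²·6.33) = 0.07818 K/W
ΣR = 0.006683 + 1.797×10^-4 + 3.553 + 1.463 + 0.07818 = 5.101 K/W
Q = ΔT/ΣR = (86 K − 293.6 K)/5.101 = -40.7 W
(Negative Q ⇒ heat flows inward; heat gain = 40.7 W.)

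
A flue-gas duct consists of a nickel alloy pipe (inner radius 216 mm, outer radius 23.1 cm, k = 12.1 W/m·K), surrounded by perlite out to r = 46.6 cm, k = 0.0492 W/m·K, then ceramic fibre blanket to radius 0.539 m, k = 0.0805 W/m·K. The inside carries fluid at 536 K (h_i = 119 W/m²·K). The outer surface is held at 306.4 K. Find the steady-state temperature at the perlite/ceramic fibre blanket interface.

Series thermal resistances, inner to outer:
  R'_conv,in = 1/(2πr h) = 1/(2π·0.216·119) = 0.006192 m·K/W
  R'_nickel alloy = ln(0.231/0.216)/(2πk) = 0.06714/(2π·12.1) = 8.831×10^-4 m·K/W
  R'_perlite = ln(0.466/0.231)/(2πk) = 0.7018/(2π·0.0492) = 2.270 m·K/W
  R'_ceramic fibre blanket = ln(0.539/0.466)/(2πk) = 0.1455/(2π·0.0805) = 0.2877 m·K/W
ΣR = 0.006192 + 8.831×10^-4 + 2.270 + 0.2877 = 2.565 m·K/W
Q' = ΔT/ΣR = (536 K − 306.4 K)/2.565 = 89.51 W/m
From the inner boundary to the perlite/ceramic fibre blanket interface, ΣR_partial = 2.277 m·K/W.
T_interface = T_in − Q'·ΣR_partial = 536 K − (89.51)(2.277) = 332.2 K

T = 332.2 K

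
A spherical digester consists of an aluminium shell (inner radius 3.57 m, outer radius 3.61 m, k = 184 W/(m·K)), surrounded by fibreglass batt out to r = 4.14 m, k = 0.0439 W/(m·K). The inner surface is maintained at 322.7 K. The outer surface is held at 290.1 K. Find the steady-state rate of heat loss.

Series thermal resistances, inner to outer:
  R_aluminium = (1/3.57 − 1/3.61)/(4πk) = 0.003104/(4π·184) = 1.342×10^-6 K/W
  R_fibreglass batt = (1/3.61 − 1/4.14)/(4πk) = 0.03546/(4π·0.0439) = 0.06428 K/W
ΣR = 1.342×10^-6 + 0.06428 = 0.06428 K/W
Q = ΔT/ΣR = (322.7 K − 290.1 K)/0.06428 = 507 W

Q = 507 W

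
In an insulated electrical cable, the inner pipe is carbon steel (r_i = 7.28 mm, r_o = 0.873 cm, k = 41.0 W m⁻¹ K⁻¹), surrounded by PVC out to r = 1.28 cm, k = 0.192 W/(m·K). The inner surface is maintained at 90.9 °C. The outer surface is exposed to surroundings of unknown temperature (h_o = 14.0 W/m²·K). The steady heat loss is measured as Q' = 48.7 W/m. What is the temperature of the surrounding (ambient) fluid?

T_out = 32.2 °C

Series resistances:
  R'_carbon steel = ln(0.00873/0.00728)/(2πk) = 0.1816/(2π·41.0) = 7.051×10^-4 m·K/W
  R'_PVC = ln(0.0128/0.00873)/(2πk) = 0.3827/(2π·0.192) = 0.3172 m·K/W
  R'_conv,out = 1/(2πr h) = 1/(2π·0.0128·14.0) = 0.8881 m·K/W
ΣR = 1.206 m·K/W
ΔT = Q'·ΣR = 48.7 × 1.206 = 58.73 K
Heat flows outward, so T_out = T_in − ΔT = 90.9 − 58.73 = 32.2 °C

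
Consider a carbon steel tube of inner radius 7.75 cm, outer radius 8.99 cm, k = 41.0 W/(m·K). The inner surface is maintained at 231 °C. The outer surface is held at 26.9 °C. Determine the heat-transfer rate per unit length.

Q' = 354 kW/m

Q' = 2πk·ΔT/ln(r₂/r₁) = 2π × 41.0 × 204.1 / ln(0.0899/0.0775) = 3.54×10^5 W/m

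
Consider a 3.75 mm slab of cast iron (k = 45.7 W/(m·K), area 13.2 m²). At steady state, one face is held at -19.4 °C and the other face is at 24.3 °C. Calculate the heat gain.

Q = 7.03×10^6 W

Q = kA·ΔT/L = 45.7 × 13.2 × |-19.4 °C − 24.3 °C| / 0.00375 = 7.03×10^6 W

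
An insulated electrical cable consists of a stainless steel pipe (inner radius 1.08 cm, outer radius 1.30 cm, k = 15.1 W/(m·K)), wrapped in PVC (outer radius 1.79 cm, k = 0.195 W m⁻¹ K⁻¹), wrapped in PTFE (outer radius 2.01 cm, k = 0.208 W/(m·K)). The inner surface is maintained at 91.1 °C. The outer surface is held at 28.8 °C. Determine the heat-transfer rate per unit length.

Treat each layer as a resistance in series:
  R'_stainless steel = ln(0.0130/0.0108)/(2πk) = 0.1854/(2π·15.1) = 0.001954 m·K/W
  R'_PVC = ln(0.0179/0.0130)/(2πk) = 0.3199/(2π·0.195) = 0.2611 m·K/W
  R'_PTFE = ln(0.0201/0.0179)/(2πk) = 0.1159/(2π·0.208) = 0.08870 m·K/W
ΣR = 0.001954 + 0.2611 + 0.08870 = 0.3518 m·K/W
Q' = ΔT/ΣR = (91.1 °C − 28.8 °C)/0.3518 = 177 W/m

Q' = 177 W/m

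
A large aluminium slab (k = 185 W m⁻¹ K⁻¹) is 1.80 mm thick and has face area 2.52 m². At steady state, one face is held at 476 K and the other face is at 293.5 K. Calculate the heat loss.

Q = kA·ΔT/L = 185 × 2.52 × |476 K − 293.5 K| / 0.00180 = 4.73×10^7 W

Q = 4.73×10^7 W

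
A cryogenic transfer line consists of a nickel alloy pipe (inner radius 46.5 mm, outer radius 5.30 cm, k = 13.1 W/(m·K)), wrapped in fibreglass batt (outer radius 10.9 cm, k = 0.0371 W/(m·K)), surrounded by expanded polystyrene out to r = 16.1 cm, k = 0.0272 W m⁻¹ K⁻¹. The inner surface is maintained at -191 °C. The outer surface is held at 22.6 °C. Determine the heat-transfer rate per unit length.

Q' = 39.7 W/m

Resistance network (inner→outer):
  R'_nickel alloy = ln(0.0530/0.0465)/(2πk) = 0.1308/(2π·13.1) = 0.001590 m·K/W
  R'_fibreglass batt = ln(0.109/0.0530)/(2πk) = 0.7211/(2π·0.0371) = 3.093 m·K/W
  R'_expanded polystyrene = ln(0.161/0.109)/(2πk) = 0.3901/(2π·0.0272) = 2.282 m·K/W
ΣR = 0.001590 + 3.093 + 2.282 = 5.377 m·K/W
Q' = ΔT/ΣR = (-191 °C − 22.6 °C)/5.377 = -39.7 W/m
(Negative Q' ⇒ heat flows inward; heat gain = 39.7 W/m.)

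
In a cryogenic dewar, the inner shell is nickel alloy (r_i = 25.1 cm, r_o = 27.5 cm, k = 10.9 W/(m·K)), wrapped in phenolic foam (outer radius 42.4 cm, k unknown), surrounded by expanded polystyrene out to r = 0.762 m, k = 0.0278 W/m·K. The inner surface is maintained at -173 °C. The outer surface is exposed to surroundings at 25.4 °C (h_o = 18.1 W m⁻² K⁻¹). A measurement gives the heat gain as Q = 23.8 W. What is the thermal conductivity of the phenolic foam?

k = 0.0191 W/m·K

ΣR = ΔT/Q = |-173 − 25.4|/23.8 = 8.336 K/W
Known resistances:
  R_nickel alloy = (1/0.251 − 1/0.275)/(4πk) = 0.3477/(4π·10.9) = 0.002538 K/W
  R_expanded polystyrene = (1/0.424 − 1/0.762)/(4πk) = 1.046/(4π·0.0278) = 2.995 K/W
  R_conv,out = 1/(4πr²h) = 1/(4π·0.762²·18.1) = 0.007572 K/W
R_phenolic foam = ΣR − ΣR_known = 8.336 − 3.005 = 5.331 K/W
(1/r₁−1/r₂)/(4πk) = 5.331 ⇒ k = 1.278/(4π·5.331) = 0.0191 W/m·K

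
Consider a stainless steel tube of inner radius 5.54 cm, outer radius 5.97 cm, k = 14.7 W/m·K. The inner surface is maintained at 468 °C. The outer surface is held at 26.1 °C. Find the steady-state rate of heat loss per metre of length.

Q' = 2πk·ΔT/ln(r₂/r₁) = 2π × 14.7 × 441.9 / ln(0.0597/0.0554) = 5.46×10^5 W/m

Q' = 546 kW/m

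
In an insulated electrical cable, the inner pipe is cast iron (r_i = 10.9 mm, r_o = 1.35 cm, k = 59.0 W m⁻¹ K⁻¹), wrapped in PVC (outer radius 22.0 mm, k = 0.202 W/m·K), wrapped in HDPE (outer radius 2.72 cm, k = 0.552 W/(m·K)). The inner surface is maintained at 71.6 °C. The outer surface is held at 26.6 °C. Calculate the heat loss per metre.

Q' = 101 W/m

Series thermal resistances, inner to outer:
  R'_cast iron = ln(0.0135/0.0109)/(2πk) = 0.2139/(2π·59.0) = 5.771×10^-4 m·K/W
  R'_PVC = ln(0.0220/0.0135)/(2πk) = 0.4884/(2π·0.202) = 0.3848 m·K/W
  R'_HDPE = ln(0.0272/0.0220)/(2πk) = 0.2122/(2π·0.552) = 0.06118 m·K/W
ΣR = 5.771×10^-4 + 0.3848 + 0.06118 = 0.4466 m·K/W
Q' = ΔT/ΣR = (71.6 °C − 26.6 °C)/0.4466 = 101 W/m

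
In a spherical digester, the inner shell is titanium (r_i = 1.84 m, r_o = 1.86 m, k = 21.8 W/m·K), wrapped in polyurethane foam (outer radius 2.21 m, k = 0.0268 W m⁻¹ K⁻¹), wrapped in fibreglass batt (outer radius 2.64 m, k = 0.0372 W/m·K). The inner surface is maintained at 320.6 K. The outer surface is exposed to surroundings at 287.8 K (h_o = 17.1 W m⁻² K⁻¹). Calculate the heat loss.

Treat each layer as a resistance in series:
  R_titanium = (1/1.84 − 1/1.86)/(4πk) = 0.005844/(4π·21.8) = 2.133×10^-5 K/W
  R_polyurethane foam = (1/1.86 − 1/2.21)/(4πk) = 0.08515/(4π·0.0268) = 0.2528 K/W
  R_fibreglass batt = (1/2.21 − 1/2.64)/(4πk) = 0.07370/(4π·0.0372) = 0.1577 K/W
  R_conv,out = 1/(4πr²h) = 1/(4π·2.64²·17.1) = 6.677×10^-4 K/W
ΣR = 2.133×10^-5 + 0.2528 + 0.1577 + 6.677×10^-4 = 0.4112 K/W
Q = ΔT/ΣR = (320.6 K − 287.8 K)/0.4112 = 79.8 W

Q = 79.8 W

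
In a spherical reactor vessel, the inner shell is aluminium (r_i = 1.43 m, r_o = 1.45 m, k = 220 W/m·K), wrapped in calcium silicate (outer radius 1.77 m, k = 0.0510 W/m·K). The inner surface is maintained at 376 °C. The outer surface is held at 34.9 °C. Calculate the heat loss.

Resistance network (inner→outer):
  R_aluminium = (1/1.43 − 1/1.45)/(4πk) = 0.009646/(4π·220) = 3.489×10^-6 K/W
  R_calcium silicate = (1/1.45 − 1/1.77)/(4πk) = 0.1247/(4π·0.0510) = 0.1945 K/W
ΣR = 3.489×10^-6 + 0.1945 = 0.1945 K/W
Q = ΔT/ΣR = (376 °C − 34.9 °C)/0.1945 = 1750 W

Q = 1750 W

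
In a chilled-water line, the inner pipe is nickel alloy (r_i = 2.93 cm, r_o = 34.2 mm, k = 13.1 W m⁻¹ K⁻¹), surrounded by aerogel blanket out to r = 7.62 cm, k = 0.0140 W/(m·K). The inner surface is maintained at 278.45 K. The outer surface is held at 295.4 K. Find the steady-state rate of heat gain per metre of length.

Series thermal resistances, inner to outer:
  R'_nickel alloy = ln(0.0342/0.0293)/(2πk) = 0.1546/(2π·13.1) = 0.001879 m·K/W
  R'_aerogel blanket = ln(0.0762/0.0342)/(2πk) = 0.8011/(2π·0.0140) = 9.107 m·K/W
ΣR = 0.001879 + 9.107 = 9.109 m·K/W
Q' = ΔT/ΣR = (278.45 K − 295.4 K)/9.109 = -1.86 W/m
(Negative Q' ⇒ heat flows inward; heat gain = 1.86 W/m.)

Q' = 1.86 W/m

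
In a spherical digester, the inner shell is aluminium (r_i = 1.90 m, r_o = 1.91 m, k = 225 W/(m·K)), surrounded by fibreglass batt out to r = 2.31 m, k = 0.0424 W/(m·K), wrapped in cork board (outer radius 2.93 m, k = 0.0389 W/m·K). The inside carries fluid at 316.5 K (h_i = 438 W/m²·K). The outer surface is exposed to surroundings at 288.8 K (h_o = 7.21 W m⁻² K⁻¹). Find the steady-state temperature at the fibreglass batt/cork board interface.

T = 303.4 K

Treat each layer as a resistance in series:
  R_conv,in = 1/(4πr²h) = 1/(4π·1.90²·438) = 5.033×10^-5 K/W
  R_aluminium = (1/1.90 − 1/1.91)/(4πk) = 0.002756/(4π·225) = 9.746×10^-7 K/W
  R_fibreglass batt = (1/1.91 − 1/2.31)/(4πk) = 0.09066/(4π·0.0424) = 0.1702 K/W
  R_cork board = (1/2.31 − 1/2.93)/(4πk) = 0.09160/(4π·0.0389) = 0.1874 K/W
  R_conv,out = 1/(4πr²h) = 1/(4π·2.93²·7.21) = 0.001286 K/W
ΣR = 5.033×10^-5 + 9.746×10^-7 + 0.1702 + 0.1874 + 0.001286 = 0.3589 K/W
Q = ΔT/ΣR = (316.5 K − 288.8 K)/0.3589 = 77.18 W
From the inner boundary to the fibreglass batt/cork board interface, ΣR_partial = 0.1703 K/W.
T_interface = T_in − Q·ΣR_partial = 316.5 K − (77.18)(0.1703) = 303.4 K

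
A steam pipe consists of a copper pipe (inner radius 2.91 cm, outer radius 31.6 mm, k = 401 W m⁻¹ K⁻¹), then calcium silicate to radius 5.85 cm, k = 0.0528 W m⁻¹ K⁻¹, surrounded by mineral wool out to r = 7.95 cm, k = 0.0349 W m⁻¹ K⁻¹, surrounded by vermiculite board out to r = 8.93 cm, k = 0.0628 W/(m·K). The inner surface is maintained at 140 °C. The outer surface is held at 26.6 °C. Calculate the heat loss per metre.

Treat each layer as a resistance in series:
  R'_copper = ln(0.0316/0.0291)/(2πk) = 0.08242/(2π·401) = 3.271×10^-5 m·K/W
  R'_calcium silicate = ln(0.0585/0.0316)/(2πk) = 0.6159/(2π·0.0528) = 1.856 m·K/W
  R'_mineral wool = ln(0.0795/0.0585)/(2πk) = 0.3067/(2π·0.0349) = 1.399 m·K/W
  R'_vermiculite board = ln(0.0893/0.0795)/(2πk) = 0.1162/(2π·0.0628) = 0.2946 m·K/W
ΣR = 3.271×10^-5 + 1.856 + 1.399 + 0.2946 = 3.550 m·K/W
Q' = ΔT/ΣR = (140 °C − 26.6 °C)/3.550 = 31.9 W/m

Q' = 31.9 W/m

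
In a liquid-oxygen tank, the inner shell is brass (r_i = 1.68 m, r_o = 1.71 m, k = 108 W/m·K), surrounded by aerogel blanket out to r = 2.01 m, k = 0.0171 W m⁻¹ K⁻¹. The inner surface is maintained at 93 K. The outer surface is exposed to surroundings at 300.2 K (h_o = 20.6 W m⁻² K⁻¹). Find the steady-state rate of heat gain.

Q = 509 W

Series thermal resistances, inner to outer:
  R_brass = (1/1.68 − 1/1.71)/(4πk) = 0.01044/(4π·108) = 7.695×10^-6 K/W
  R_aerogel blanket = (1/1.71 − 1/2.01)/(4πk) = 0.08728/(4π·0.0171) = 0.4062 K/W
  R_conv,out = 1/(4πr²h) = 1/(4π·2.01²·20.6) = 9.562×10^-4 K/W
ΣR = 7.695×10^-6 + 0.4062 + 9.562×10^-4 = 0.4072 K/W
Q = ΔT/ΣR = (93 K − 300.2 K)/0.4072 = -509 W
(Negative Q ⇒ heat flows inward; heat gain = 509 W.)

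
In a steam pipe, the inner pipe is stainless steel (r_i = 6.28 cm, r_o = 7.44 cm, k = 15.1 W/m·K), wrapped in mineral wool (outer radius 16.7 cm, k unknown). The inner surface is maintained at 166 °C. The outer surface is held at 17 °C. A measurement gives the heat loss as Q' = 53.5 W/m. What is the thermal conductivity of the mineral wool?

ΣR = ΔT/Q' = |166 − 17|/53.5 = 2.785 m·K/W
Known resistances:
  R'_stainless steel = ln(0.0744/0.0628)/(2πk) = 0.1695/(2π·15.1) = 0.001787 m·K/W
R_mineral wool = ΣR − ΣR_known = 2.785 − 0.001787 = 2.783 m·K/W
ln(r₂/r₁)/(2πk) = 2.783 ⇒ k = 0.8085/(2π·2.783) = 0.0462 W/m·K

k = 0.0462 W/m·K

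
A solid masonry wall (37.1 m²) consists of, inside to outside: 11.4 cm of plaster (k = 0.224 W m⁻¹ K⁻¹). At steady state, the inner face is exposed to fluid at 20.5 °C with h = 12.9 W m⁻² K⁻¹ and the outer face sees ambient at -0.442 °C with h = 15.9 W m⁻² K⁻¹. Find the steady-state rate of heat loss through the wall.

Q = 1200 W

Treat each layer as a resistance in series:
  R_conv,in = 1/(hA) = 1/(12.9·37.1) = 0.002089 K/W
  R_plaster = L/(kA) = 0.114/(0.224·37.1) = 0.01372 K/W
  R_conv,out = 1/(hA) = 1/(15.9·37.1) = 0.001695 K/W
ΣR = 0.002089 + 0.01372 + 0.001695 = 0.01750 K/W
Q = ΔT/ΣR = (20.5 °C − -0.442 °C)/0.01750 = 1200 W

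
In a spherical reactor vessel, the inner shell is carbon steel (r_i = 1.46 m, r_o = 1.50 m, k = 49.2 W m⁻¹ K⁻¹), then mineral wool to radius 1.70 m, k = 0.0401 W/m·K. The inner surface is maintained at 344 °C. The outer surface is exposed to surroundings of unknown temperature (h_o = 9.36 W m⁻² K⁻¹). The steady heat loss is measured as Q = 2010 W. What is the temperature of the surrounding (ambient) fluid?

Series resistances:
  R_carbon steel = (1/1.46 − 1/1.50)/(4πk) = 0.01826/(4π·49.2) = 2.954×10^-5 K/W
  R_mineral wool = (1/1.50 − 1/1.70)/(4πk) = 0.07843/(4π·0.0401) = 0.1556 K/W
  R_conv,out = 1/(4πr²h) = 1/(4π·1.70²·9.36) = 0.002942 K/W
ΣR = 0.1586 K/W
ΔT = Q·ΣR = 2010 × 0.1586 = 318.8 K
Heat flows outward, so T_out = T_in − ΔT = 344 − 318.8 = 25.2 °C

T_out = 25.2 °C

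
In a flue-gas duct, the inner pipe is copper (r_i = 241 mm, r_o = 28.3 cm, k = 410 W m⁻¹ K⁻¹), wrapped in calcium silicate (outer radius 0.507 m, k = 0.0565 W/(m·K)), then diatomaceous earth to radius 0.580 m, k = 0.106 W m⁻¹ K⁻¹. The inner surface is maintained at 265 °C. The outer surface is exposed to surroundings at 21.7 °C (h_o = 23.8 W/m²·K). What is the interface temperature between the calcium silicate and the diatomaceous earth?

T = 49.7 °C

Treat each layer as a resistance in series:
  R'_copper = ln(0.283/0.241)/(2πk) = 0.1606/(2π·410) = 6.236×10^-5 m·K/W
  R'_calcium silicate = ln(0.507/0.283)/(2πk) = 0.5831/(2π·0.0565) = 1.642 m·K/W
  R'_diatomaceous earth = ln(0.580/0.507)/(2πk) = 0.1345/(2π·0.106) = 0.2020 m·K/W
  R'_conv,out = 1/(2πr h) = 1/(2π·0.580·23.8) = 0.01153 m·K/W
ΣR = 6.236×10^-5 + 1.642 + 0.2020 + 0.01153 = 1.856 m·K/W
Q' = ΔT/ΣR = (265 °C − 21.7 °C)/1.856 = 131.1 W/m
From the inner boundary to the calcium silicate/diatomaceous earth interface, ΣR_partial = 1.642 m·K/W.
T_interface = T_in − Q'·ΣR_partial = 265 °C − (131.1)(1.642) = 49.7 °C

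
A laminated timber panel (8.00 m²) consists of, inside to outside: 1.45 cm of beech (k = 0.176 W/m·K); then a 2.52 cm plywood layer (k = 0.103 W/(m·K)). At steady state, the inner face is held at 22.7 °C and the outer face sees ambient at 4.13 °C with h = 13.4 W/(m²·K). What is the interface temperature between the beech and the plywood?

T = 18.9 °C

Treat each layer as a resistance in series:
  R_beech = L/(kA) = 0.0145/(0.176·8.00) = 0.01030 K/W
  R_plywood = L/(kA) = 0.0252/(0.103·8.00) = 0.03058 K/W
  R_conv,out = 1/(hA) = 1/(13.4·8.00) = 0.009328 K/W
ΣR = 0.01030 + 0.03058 + 0.009328 = 0.05021 K/W
Q = ΔT/ΣR = (22.7 °C − 4.13 °C)/0.05021 = 369.8 W
From the inner boundary to the beech/plywood interface, ΣR_partial = 0.01030 K/W.
T_interface = T_in − Q·ΣR_partial = 22.7 °C − (369.8)(0.01030) = 18.9 °C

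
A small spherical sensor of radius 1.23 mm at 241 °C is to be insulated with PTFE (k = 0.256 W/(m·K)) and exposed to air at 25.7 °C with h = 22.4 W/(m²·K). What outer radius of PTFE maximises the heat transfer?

For a sphere, r_cr = 2k_ins/h = 2·0.256/22.4 = 0.0229 m = 2.29 cm

r_cr = 2.29 cm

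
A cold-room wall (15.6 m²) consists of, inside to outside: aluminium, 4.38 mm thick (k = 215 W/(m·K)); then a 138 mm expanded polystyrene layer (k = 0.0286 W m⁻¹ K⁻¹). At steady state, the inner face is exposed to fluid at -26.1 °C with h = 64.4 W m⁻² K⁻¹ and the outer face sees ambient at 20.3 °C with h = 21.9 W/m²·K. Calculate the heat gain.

Q = 148 W

Resistance network (inner→outer):
  R_conv,in = 1/(hA) = 1/(64.4·15.6) = 9.954×10^-4 K/W
  R_aluminium = L/(kA) = 0.00438/(215·15.6) = 1.306×10^-6 K/W
  R_expanded polystyrene = L/(kA) = 0.138/(0.0286·15.6) = 0.3093 K/W
  R_conv,out = 1/(hA) = 1/(21.9·15.6) = 0.002927 K/W
ΣR = 9.954×10^-4 + 1.306×10^-6 + 0.3093 + 0.002927 = 0.3132 K/W
Q = ΔT/ΣR = (-26.1 °C − 20.3 °C)/0.3132 = -148 W
(Negative Q ⇒ heat flows inward; heat gain = 148 W.)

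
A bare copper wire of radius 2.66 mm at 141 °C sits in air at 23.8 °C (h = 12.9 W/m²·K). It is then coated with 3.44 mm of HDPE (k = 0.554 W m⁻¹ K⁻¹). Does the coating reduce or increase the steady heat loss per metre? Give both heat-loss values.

increases: 25.3 → 51.8 W/m

Critical radius for a cylinder: r_cr = k/h = 0.0429 m = 4.29 cm.
Outer radius after coating: r₂ = 0.00266 + 0.00344 = 0.00610 m.
Since r₁ < r_cr and r₂ ≤ r_cr, the coating moves toward the maximum at r_cr — heat loss rises.
Bare: R = 1/(2πr₁h) = 4.638 m·K/W; Q = 117.2/4.638 = 25.3 W/m.
Coated: R = R_cond + R_conv = 2.261 m·K/W; Q = 117.2/2.261 = 51.8 W/m.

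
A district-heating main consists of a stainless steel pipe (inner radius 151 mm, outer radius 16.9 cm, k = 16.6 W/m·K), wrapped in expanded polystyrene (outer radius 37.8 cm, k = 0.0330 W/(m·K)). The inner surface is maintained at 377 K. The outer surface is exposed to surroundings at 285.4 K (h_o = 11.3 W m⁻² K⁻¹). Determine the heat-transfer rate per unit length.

Resistance network (inner→outer):
  R'_stainless steel = ln(0.169/0.151)/(2πk) = 0.1126/(2π·16.6) = 0.001080 m·K/W
  R'_expanded polystyrene = ln(0.378/0.169)/(2πk) = 0.8050/(2π·0.0330) = 3.882 m·K/W
  R'_conv,out = 1/(2πr h) = 1/(2π·0.378·11.3) = 0.03726 m·K/W
ΣR = 0.001080 + 3.882 + 0.03726 = 3.920 m·K/W
Q' = ΔT/ΣR = (377 K − 285.4 K)/3.920 = 23.4 W/m

Q' = 23.4 W/m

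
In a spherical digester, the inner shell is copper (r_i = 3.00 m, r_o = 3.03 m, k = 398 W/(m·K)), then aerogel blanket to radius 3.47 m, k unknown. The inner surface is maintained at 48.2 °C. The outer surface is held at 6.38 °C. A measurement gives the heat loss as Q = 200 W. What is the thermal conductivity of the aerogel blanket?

k = 0.0159 W/m·K

ΣR = ΔT/Q = |48.2 − 6.38|/200 = 0.2091 K/W
Known resistances:
  R_copper = (1/3.00 − 1/3.03)/(4πk) = 0.003300/(4π·398) = 6.599×10^-7 K/W
R_aerogel blanket = ΣR − ΣR_known = 0.2091 − 6.599×10^-7 = 0.2091 K/W
(1/r₁−1/r₂)/(4πk) = 0.2091 ⇒ k = 0.04185/(4π·0.2091) = 0.0159 W/m·K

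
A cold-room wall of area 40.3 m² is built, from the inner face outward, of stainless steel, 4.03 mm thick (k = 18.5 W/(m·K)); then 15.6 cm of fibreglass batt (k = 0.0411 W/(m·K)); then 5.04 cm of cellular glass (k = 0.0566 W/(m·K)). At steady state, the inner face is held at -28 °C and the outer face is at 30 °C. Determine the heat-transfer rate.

Series thermal resistances, inner to outer:
  R_stainless steel = L/(kA) = 0.00403/(18.5·40.3) = 5.405×10^-6 K/W
  R_fibreglass batt = L/(kA) = 0.156/(0.0411·40.3) = 0.09418 K/W
  R_cellular glass = L/(kA) = 0.0504/(0.0566·40.3) = 0.02210 K/W
ΣR = 5.405×10^-6 + 0.09418 + 0.02210 = 0.1163 K/W
Q = ΔT/ΣR = (-28 °C − 30 °C)/0.1163 = -499 W
(Negative Q ⇒ heat flows inward; heat gain = 499 W.)

Q = 499 W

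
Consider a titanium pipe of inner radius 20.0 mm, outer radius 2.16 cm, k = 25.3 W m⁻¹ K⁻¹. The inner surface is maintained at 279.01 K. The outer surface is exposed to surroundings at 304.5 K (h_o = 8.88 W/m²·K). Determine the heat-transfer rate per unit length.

Treat each layer as a resistance in series:
  R'_titanium = ln(0.0216/0.0200)/(2πk) = 0.07696/(2π·25.3) = 4.841×10^-4 m·K/W
  R'_conv,out = 1/(2πr h) = 1/(2π·0.0216·8.88) = 0.8298 m·K/W
ΣR = 4.841×10^-4 + 0.8298 = 0.8303 m·K/W
Q' = ΔT/ΣR = (279.01 K − 304.5 K)/0.8303 = -30.7 W/m
(Negative Q' ⇒ heat flows inward; heat gain = 30.7 W/m.)

Q' = 30.7 W/m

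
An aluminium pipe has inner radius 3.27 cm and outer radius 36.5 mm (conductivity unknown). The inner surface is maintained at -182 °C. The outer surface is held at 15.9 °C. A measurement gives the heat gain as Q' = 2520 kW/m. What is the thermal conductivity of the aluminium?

k = 223 W/m·K

ΣR = ΔT/Q' = |-182 − 15.9|/2.52×10^6 = 7.853×10^-5 m·K/W
ln(r₂/r₁)/(2πk) = 7.853×10^-5 ⇒ k = 0.1099/(2π·7.853×10^-5) = 223 W/m·K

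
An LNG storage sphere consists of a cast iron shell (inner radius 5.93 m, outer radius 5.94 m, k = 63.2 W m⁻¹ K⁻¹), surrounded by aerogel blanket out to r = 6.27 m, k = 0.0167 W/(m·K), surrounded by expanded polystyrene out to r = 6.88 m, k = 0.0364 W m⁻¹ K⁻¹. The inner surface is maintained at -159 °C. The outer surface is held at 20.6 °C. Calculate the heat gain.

Series thermal resistances, inner to outer:
  R_cast iron = (1/5.93 − 1/5.94)/(4πk) = 2.839×10^-4/(4π·63.2) = 3.575×10^-7 K/W
  R_aerogel blanket = (1/5.94 − 1/6.27)/(4πk) = 0.008861/(4π·0.0167) = 0.04222 K/W
  R_expanded polystyrene = (1/6.27 − 1/6.88)/(4πk) = 0.01414/(4π·0.0364) = 0.03091 K/W
ΣR = 3.575×10^-7 + 0.04222 + 0.03091 = 0.07313 K/W
Q = ΔT/ΣR = (-159 °C − 20.6 °C)/0.07313 = -2460 W
(Negative Q ⇒ heat flows inward; heat gain = 2460 W.)

Q = 2.46 kW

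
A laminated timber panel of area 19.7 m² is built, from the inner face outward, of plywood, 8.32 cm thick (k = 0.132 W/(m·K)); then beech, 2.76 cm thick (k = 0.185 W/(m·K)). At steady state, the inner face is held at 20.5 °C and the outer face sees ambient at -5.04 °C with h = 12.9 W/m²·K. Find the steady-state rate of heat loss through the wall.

Q = 587 W

Resistance network (inner→outer):
  R_plywood = L/(kA) = 0.0832/(0.132·19.7) = 0.03200 K/W
  R_beech = L/(kA) = 0.0276/(0.185·19.7) = 0.007573 K/W
  R_conv,out = 1/(hA) = 1/(12.9·19.7) = 0.003935 K/W
ΣR = 0.03200 + 0.007573 + 0.003935 = 0.04351 K/W
Q = ΔT/ΣR = (20.5 °C − -5.04 °C)/0.04351 = 587 W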